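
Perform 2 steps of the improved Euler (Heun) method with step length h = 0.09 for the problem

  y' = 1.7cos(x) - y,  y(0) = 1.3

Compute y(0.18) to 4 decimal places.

1.3640

Heun: k1 = f(x_n, y_n); k2 = f(x_n + h, y_n + h·k1); y_{n+1} = y_n + (h/2)·(k1 + k2).
x=0.000000, y=1.300000:
  k1 = f(0.000000, 1.300000) = 0.400000
  k2 = f(0.090000, 1.336000) = 0.357120
  y ← 1.300000 + (0.09/2)·(0.400000 + 0.357120) = 1.334070
x=0.090000, y=1.334070:
  k1 = f(0.090000, 1.334070) = 0.359049
  k2 = f(0.180000, 1.366385) = 0.306149
  y ← 1.334070 + (0.09/2)·(0.359049 + 0.306149) = 1.364004
y(0.18) ≈ 1.3640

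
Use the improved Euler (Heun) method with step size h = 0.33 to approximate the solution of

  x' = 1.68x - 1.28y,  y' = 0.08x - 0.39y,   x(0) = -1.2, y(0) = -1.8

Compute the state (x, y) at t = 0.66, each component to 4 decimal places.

-1.0826, -1.4445

Heun on (x,y): k1 = f(t_n, state_n); k2 = f(t_n + h, state_n + h·k1); state_{n+1} = state_n + (h/2)·(k1 + k2).
0.000000: (-1.200000, -1.800000)
  k1 = (0.288000, 0.606000)
  predictor → (-1.104960, -1.600020)
  k2 = (0.191693, 0.535611)
  → (-1.120851, -1.611634)
0.330000: (-1.120851, -1.611634)
  k1 = (0.179863, 0.538869)
  predictor → (-1.061496, -1.433807)
  k2 = (0.051960, 0.474265)
  → (-1.082600, -1.444467)
(x(0.66), y(0.66)) ≈ (-1.0826, -1.4445)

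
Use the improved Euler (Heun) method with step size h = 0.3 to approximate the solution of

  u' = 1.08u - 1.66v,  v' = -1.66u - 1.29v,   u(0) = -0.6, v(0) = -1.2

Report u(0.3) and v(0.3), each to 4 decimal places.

Heun on (u,v): k1 = f(t_n, state_n); k2 = f(t_n + h, state_n + h·k1); state_{n+1} = state_n + (h/2)·(k1 + k2).
0.000000: (-0.600000, -1.200000)
  k1 = (1.344000, 2.544000)
  predictor → (-0.196800, -0.436800)
  k2 = (0.512544, 0.890160)
  → (-0.321518, -0.684876)
(u(0.3), v(0.3)) ≈ (-0.3215, -0.6849)

-0.3215, -0.6849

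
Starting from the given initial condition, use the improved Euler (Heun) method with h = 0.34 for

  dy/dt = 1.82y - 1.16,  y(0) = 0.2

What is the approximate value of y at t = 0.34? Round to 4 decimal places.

-0.1544

Heun: k1 = f(t_n, y_n); k2 = f(t_n + h, y_n + h·k1); y_{n+1} = y_n + (h/2)·(k1 + k2).
t=0.000000, y=0.200000:
  k1 = f(0.000000, 0.200000) = -0.796000
  k2 = f(0.340000, -0.070640) = -1.288565
  y ← 0.200000 + (0.34/2)·(-0.796000 + (-1.288565)) = -0.154376
y(0.34) ≈ -0.1544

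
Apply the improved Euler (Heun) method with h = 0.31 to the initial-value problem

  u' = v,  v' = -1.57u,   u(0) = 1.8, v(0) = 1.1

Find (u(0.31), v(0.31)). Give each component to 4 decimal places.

Heun on (u,v): k1 = f(t_n, state_n); k2 = f(t_n + h, state_n + h·k1); state_{n+1} = state_n + (h/2)·(k1 + k2).
0.000000: (1.800000, 1.100000)
  k1 = (1.100000, -2.826000)
  predictor → (2.141000, 0.223940)
  k2 = (0.223940, -3.361370)
  → (2.005211, 0.140958)
(u(0.31), v(0.31)) ≈ (2.0052, 0.1410)

2.0052, 0.1410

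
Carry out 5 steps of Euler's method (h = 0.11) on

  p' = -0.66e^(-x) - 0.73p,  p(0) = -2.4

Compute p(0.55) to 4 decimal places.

Euler: p_{n+1} = p_n + h·f(x_n, p_n).
x=0.000000, p=-2.400000: f=1.092000 → p ← -2.400000 + 0.11·1.092000 = -2.279880
x=0.110000, p=-2.279880: f=1.073062 → p ← -2.279880 + 0.11·1.073062 = -2.161843
x=0.220000, p=-2.161843: f=1.048483 → p ← -2.161843 + 0.11·1.048483 = -2.046510
x=0.330000, p=-2.046510: f=1.019463 → p ← -2.046510 + 0.11·1.019463 = -1.934369
x=0.440000, p=-1.934369: f=0.987025 → p ← -1.934369 + 0.11·0.987025 = -1.825796
p(0.55) ≈ -1.8258

-1.8258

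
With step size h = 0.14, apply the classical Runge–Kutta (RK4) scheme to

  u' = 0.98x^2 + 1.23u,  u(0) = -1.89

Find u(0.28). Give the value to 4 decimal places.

-2.6592

RK4: k1 = f(x_n, u_n); k2 = f(x_n + h/2, u_n + (h/2)·k1); k3 = f(x_n + h/2, u_n + (h/2)·k2); k4 = f(x_n + h, u_n + h·k3); u_{n+1} = u_n + (h/6)·(k1 + 2k2 + 2k3 + k4).
x=0.000000, u=-1.890000:
  k1 = f(0.000000, -1.890000) = -2.324700
  k2 = f(0.070000, -2.052729) = -2.520055
  k3 = f(0.070000, -2.066404) = -2.536875
  k4 = f(0.140000, -2.245162) = -2.742342
  u ← -1.890000 + (0.14/6)·(k1 + 2k2 + 2k3 + k4) = -2.244221
x=0.140000, u=-2.244221:
  k1 = f(0.140000, -2.244221) = -2.741184
  k2 = f(0.210000, -2.436104) = -2.953190
  k3 = f(0.210000, -2.450944) = -2.971443
  k4 = f(0.280000, -2.660223) = -3.195242
  u ← -2.244221 + (0.14/6)·(k1 + 2k2 + 2k3 + k4) = -2.659221
u(0.28) ≈ -2.6592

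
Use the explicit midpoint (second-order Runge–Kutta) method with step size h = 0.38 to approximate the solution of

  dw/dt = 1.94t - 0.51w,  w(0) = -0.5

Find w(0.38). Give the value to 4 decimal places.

Midpoint: k1 = f(t_n, w_n); k2 = f(t_n + h/2, w_n + (h/2)·k1); w_{n+1} = w_n + h·k2.
t=0.000000, w=-0.500000:
  k1 = f(0.000000, -0.500000) = 0.255000
  k2 = f(0.190000, -0.451550) = 0.598890
  w ← -0.500000 + 0.38·0.598890 = -0.272422
w(0.38) ≈ -0.2724

-0.2724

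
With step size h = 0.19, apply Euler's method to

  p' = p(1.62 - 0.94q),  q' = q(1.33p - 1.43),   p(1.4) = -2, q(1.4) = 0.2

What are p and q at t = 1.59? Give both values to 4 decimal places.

Euler on (p,q): p_{n+1} = p_n + h·p', q_{n+1} = q_n + h·q'.
1.400000: (-2.000000, 0.200000); f=(-2.864000, -0.818000) → (-2.544160, 0.044580)
(p(1.59), q(1.59)) ≈ (-2.5442, 0.0446)

-2.5442, 0.0446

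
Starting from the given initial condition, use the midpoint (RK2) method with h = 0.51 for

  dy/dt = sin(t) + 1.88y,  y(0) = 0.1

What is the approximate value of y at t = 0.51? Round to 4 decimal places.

Midpoint: k1 = f(t_n, y_n); k2 = f(t_n + h/2, y_n + (h/2)·k1); y_{n+1} = y_n + h·k2.
t=0.000000, y=0.100000:
  k1 = f(0.000000, 0.100000) = 0.188000
  k2 = f(0.255000, 0.147940) = 0.530373
  y ← 0.100000 + 0.51·0.530373 = 0.370490
y(0.51) ≈ 0.3705

0.3705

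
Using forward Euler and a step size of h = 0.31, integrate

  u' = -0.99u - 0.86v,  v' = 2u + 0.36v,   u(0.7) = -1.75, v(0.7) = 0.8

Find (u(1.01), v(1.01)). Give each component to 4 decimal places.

Euler on (u,v): u_{n+1} = u_n + h·u', v_{n+1} = v_n + h·v'.
0.700000: (-1.750000, 0.800000); f=(1.044500, -3.212000) → (-1.426205, -0.195720)
(u(1.01), v(1.01)) ≈ (-1.4262, -0.1957)

-1.4262, -0.1957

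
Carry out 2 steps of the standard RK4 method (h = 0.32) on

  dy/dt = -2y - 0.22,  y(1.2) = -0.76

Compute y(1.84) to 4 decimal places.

-0.2913

RK4: k1 = f(t_n, y_n); k2 = f(t_n + h/2, y_n + (h/2)·k1); k3 = f(t_n + h/2, y_n + (h/2)·k2); k4 = f(t_n + h, y_n + h·k3); y_{n+1} = y_n + (h/6)·(k1 + 2k2 + 2k3 + k4).
t=1.200000, y=-0.760000:
  k1 = f(1.200000, -0.760000) = 1.300000
  k2 = f(1.360000, -0.552000) = 0.884000
  k3 = f(1.360000, -0.618560) = 1.017120
  k4 = f(1.520000, -0.434522) = 0.649043
  y ← -0.760000 + (0.32/6)·(k1 + 2k2 + 2k3 + k4) = -0.453265
t=1.520000, y=-0.453265:
  k1 = f(1.520000, -0.453265) = 0.686530
  k2 = f(1.680000, -0.343420) = 0.466840
  k3 = f(1.680000, -0.378570) = 0.537141
  k4 = f(1.840000, -0.281380) = 0.342760
  y ← -0.453265 + (0.32/6)·(k1 + 2k2 + 2k3 + k4) = -0.291278
y(1.84) ≈ -0.2913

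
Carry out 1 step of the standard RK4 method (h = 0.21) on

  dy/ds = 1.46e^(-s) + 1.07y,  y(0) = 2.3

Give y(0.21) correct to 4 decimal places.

RK4: k1 = f(s_n, y_n); k2 = f(s_n + h/2, y_n + (h/2)·k1); k3 = f(s_n + h/2, y_n + (h/2)·k2); k4 = f(s_n + h, y_n + h·k3); y_{n+1} = y_n + (h/6)·(k1 + 2k2 + 2k3 + k4).
s=0.000000, y=2.300000:
  k1 = f(0.000000, 2.300000) = 3.921000
  k2 = f(0.105000, 2.711705) = 4.215998
  k3 = f(0.105000, 2.742680) = 4.249141
  k4 = f(0.210000, 3.192320) = 4.599235
  y ← 2.300000 + (0.21/6)·(k1 + 2k2 + 2k3 + k4) = 3.190768
y(0.21) ≈ 3.1908

3.1908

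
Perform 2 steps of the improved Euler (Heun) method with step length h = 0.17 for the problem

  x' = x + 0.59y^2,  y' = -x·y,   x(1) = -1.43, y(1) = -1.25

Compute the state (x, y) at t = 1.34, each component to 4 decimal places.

Heun on (x,y): k1 = f(t_n, state_n); k2 = f(t_n + h, state_n + h·k1); state_{n+1} = state_n + (h/2)·(k1 + k2).
1.000000: (-1.430000, -1.250000)
  k1 = (-0.508125, -1.787500)
  predictor → (-1.516381, -1.553875)
  k2 = (-0.091810, -2.356267)
  → (-1.480994, -1.602220)
1.170000: (-1.480994, -1.602220)
  k1 = (0.033600, -2.372879)
  predictor → (-1.475282, -2.005610)
  k2 = (0.897975, -2.958841)
  → (-1.401811, -2.055416)
(x(1.34), y(1.34)) ≈ (-1.4018, -2.0554)

-1.4018, -2.0554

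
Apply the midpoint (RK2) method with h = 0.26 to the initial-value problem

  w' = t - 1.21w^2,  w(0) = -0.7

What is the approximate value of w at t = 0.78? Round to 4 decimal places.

Midpoint: k1 = f(t_n, w_n); k2 = f(t_n + h/2, w_n + (h/2)·k1); w_{n+1} = w_n + h·k2.
t=0.000000, w=-0.700000:
  k1 = f(0.000000, -0.700000) = -0.592900
  k2 = f(0.130000, -0.777077) = -0.600657
  w ← -0.700000 + 0.26·(-0.600657) = -0.856171
t=0.260000, w=-0.856171:
  k1 = f(0.260000, -0.856171) = -0.626964
  k2 = f(0.390000, -0.937676) = -0.673876
  w ← -0.856171 + 0.26·(-0.673876) = -1.031379
t=0.520000, w=-1.031379:
  k1 = f(0.520000, -1.031379) = -0.767128
  k2 = f(0.650000, -1.131105) = -0.898073
  w ← -1.031379 + 0.26·(-0.898073) = -1.264878
w(0.78) ≈ -1.2649

-1.2649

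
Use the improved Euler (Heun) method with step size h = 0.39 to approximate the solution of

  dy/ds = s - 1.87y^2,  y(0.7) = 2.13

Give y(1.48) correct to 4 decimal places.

Heun: k1 = f(s_n, y_n); k2 = f(s_n + h, y_n + h·k1); y_{n+1} = y_n + (h/2)·(k1 + k2).
s=0.700000, y=2.130000:
  k1 = f(0.700000, 2.130000) = -7.784003
  k2 = f(1.090000, -0.905761) = -0.444154
  y ← 2.130000 + (0.39/2)·(-7.784003 + (-0.444154)) = 0.525509
s=1.090000, y=0.525509:
  k1 = f(1.090000, 0.525509) = 0.573581
  k2 = f(1.480000, 0.749206) = 0.430352
  y ← 0.525509 + (0.39/2)·(0.573581 + 0.430352) = 0.721276
y(1.48) ≈ 0.7213

0.7213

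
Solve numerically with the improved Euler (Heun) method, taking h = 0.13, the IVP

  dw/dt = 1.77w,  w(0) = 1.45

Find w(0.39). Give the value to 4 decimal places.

2.8769

Heun: k1 = f(t_n, w_n); k2 = f(t_n + h, w_n + h·k1); w_{n+1} = w_n + (h/2)·(k1 + k2).
t=0.000000, w=1.450000:
  k1 = f(0.000000, 1.450000) = 2.566500
  k2 = f(0.130000, 1.783645) = 3.157052
  w ← 1.450000 + (0.13/2)·(2.566500 + 3.157052) = 1.822031
t=0.130000, w=1.822031:
  k1 = f(0.130000, 1.822031) = 3.224995
  k2 = f(0.260000, 2.241280) = 3.967066
  w ← 1.822031 + (0.13/2)·(3.224995 + 3.967066) = 2.289515
t=0.260000, w=2.289515:
  k1 = f(0.260000, 2.289515) = 4.052441
  k2 = f(0.390000, 2.816332) = 4.984908
  w ← 2.289515 + (0.13/2)·(4.052441 + 4.984908) = 2.876942
w(0.39) ≈ 2.8769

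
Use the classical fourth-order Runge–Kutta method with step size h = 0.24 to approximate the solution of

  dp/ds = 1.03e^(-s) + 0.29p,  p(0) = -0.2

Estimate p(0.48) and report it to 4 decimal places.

RK4: k1 = f(s_n, p_n); k2 = f(s_n + h/2, p_n + (h/2)·k1); k3 = f(s_n + h/2, p_n + (h/2)·k2); k4 = f(s_n + h, p_n + h·k3); p_{n+1} = p_n + (h/6)·(k1 + 2k2 + 2k3 + k4).
s=0.000000, p=-0.200000:
  k1 = f(0.000000, -0.200000) = 0.972000
  k2 = f(0.120000, -0.083360) = 0.889354
  k3 = f(0.120000, -0.093278) = 0.886478
  k4 = f(0.240000, 0.012755) = 0.813926
  p ← -0.200000 + (0.24/6)·(k1 + 2k2 + 2k3 + k4) = 0.013504
s=0.240000, p=0.013504:
  k1 = f(0.240000, 0.013504) = 0.814143
  k2 = f(0.360000, 0.111201) = 0.750855
  k3 = f(0.360000, 0.103606) = 0.748652
  k4 = f(0.480000, 0.193180) = 0.693369
  p ← 0.013504 + (0.24/6)·(k1 + 2k2 + 2k3 + k4) = 0.193765
p(0.48) ≈ 0.1938

0.1938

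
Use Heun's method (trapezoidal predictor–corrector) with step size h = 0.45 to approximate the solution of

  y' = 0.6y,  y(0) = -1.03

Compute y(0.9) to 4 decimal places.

-1.7580

Heun: k1 = f(x_n, y_n); k2 = f(x_n + h, y_n + h·k1); y_{n+1} = y_n + (h/2)·(k1 + k2).
x=0.000000, y=-1.030000:
  k1 = f(0.000000, -1.030000) = -0.618000
  k2 = f(0.450000, -1.308100) = -0.784860
  y ← -1.030000 + (0.45/2)·(-0.618000 + (-0.784860)) = -1.345643
x=0.450000, y=-1.345643:
  k1 = f(0.450000, -1.345643) = -0.807386
  k2 = f(0.900000, -1.708967) = -1.025380
  y ← -1.345643 + (0.45/2)·(-0.807386 + (-1.025380)) = -1.758016
y(0.9) ≈ -1.7580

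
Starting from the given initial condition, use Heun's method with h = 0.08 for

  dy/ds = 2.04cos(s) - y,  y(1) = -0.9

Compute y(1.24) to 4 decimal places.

Heun: k1 = f(s_n, y_n); k2 = f(s_n + h, y_n + h·k1); y_{n+1} = y_n + (h/2)·(k1 + k2).
s=1.000000, y=-0.900000:
  k1 = f(1.000000, -0.900000) = 2.002217
  k2 = f(1.080000, -0.739823) = 1.701333
  y ← -0.900000 + (0.08/2)·(2.002217 + 1.701333) = -0.751858
s=1.080000, y=-0.751858:
  k1 = f(1.080000, -0.751858) = 1.713368
  k2 = f(1.160000, -0.614789) = 1.429441
  y ← -0.751858 + (0.08/2)·(1.713368 + 1.429441) = -0.626146
s=1.160000, y=-0.626146:
  k1 = f(1.160000, -0.626146) = 1.440798
  k2 = f(1.240000, -0.510882) = 1.173466
  y ← -0.626146 + (0.08/2)·(1.440798 + 1.173466) = -0.521575
y(1.24) ≈ -0.5216

-0.5216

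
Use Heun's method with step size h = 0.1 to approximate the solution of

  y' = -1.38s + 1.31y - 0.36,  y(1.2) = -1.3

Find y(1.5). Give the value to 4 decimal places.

-2.7323

Heun: k1 = f(s_n, y_n); k2 = f(s_n + h, y_n + h·k1); y_{n+1} = y_n + (h/2)·(k1 + k2).
s=1.200000, y=-1.300000:
  k1 = f(1.200000, -1.300000) = -3.719000
  k2 = f(1.300000, -1.671900) = -4.344189
  y ← -1.300000 + (0.1/2)·(-3.719000 + (-4.344189)) = -1.703159
s=1.300000, y=-1.703159:
  k1 = f(1.300000, -1.703159) = -4.385139
  k2 = f(1.400000, -2.141673) = -5.097592
  y ← -1.703159 + (0.1/2)·(-4.385139 + (-5.097592)) = -2.177296
s=1.400000, y=-2.177296:
  k1 = f(1.400000, -2.177296) = -5.144258
  k2 = f(1.500000, -2.691722) = -5.956156
  y ← -2.177296 + (0.1/2)·(-5.144258 + (-5.956156)) = -2.732317
y(1.5) ≈ -2.7323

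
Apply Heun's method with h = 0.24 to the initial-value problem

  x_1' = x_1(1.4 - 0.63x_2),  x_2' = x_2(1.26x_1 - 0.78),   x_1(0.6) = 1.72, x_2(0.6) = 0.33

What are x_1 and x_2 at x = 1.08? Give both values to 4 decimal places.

Heun on (x_1,x_2): k1 = f(x_n, state_n); k2 = f(x_n + h, state_n + h·k1); state_{n+1} = state_n + (h/2)·(k1 + k2).
0.600000: (1.720000, 0.330000)
  k1 = (2.050412, 0.457776)
  predictor → (2.212099, 0.439866)
  k2 = (2.483931, 0.882919)
  → (2.264121, 0.490883)
0.840000: (2.264121, 0.490883)
  k1 = (2.469575, 1.017500)
  predictor → (2.856819, 0.735083)
  k2 = (2.676547, 2.072635)
  → (2.881656, 0.861700)
(x_1(1.08), x_2(1.08)) ≈ (2.8817, 0.8617)

2.8817, 0.8617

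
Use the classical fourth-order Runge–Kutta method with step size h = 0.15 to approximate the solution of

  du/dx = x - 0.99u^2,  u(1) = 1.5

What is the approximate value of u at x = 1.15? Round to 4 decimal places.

1.3602

RK4: k1 = f(x_n, u_n); k2 = f(x_n + h/2, u_n + (h/2)·k1); k3 = f(x_n + h/2, u_n + (h/2)·k2); k4 = f(x_n + h, u_n + h·k3); u_{n+1} = u_n + (h/6)·(k1 + 2k2 + 2k3 + k4).
x=1.000000, u=1.500000:
  k1 = f(1.000000, 1.500000) = -1.227500
  k2 = f(1.075000, 1.407938) = -0.887465
  k3 = f(1.075000, 1.433440) = -0.959203
  k4 = f(1.150000, 1.356120) = -0.670670
  u ← 1.500000 + (0.15/6)·(k1 + 2k2 + 2k3 + k4) = 1.360212
u(1.15) ≈ 1.3602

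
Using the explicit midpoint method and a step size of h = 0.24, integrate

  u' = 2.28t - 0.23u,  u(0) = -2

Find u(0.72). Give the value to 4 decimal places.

-1.1321

Midpoint: k1 = f(t_n, u_n); k2 = f(t_n + h/2, u_n + (h/2)·k1); u_{n+1} = u_n + h·k2.
t=0.000000, u=-2.000000:
  k1 = f(0.000000, -2.000000) = 0.460000
  k2 = f(0.120000, -1.944800) = 0.720904
  u ← -2.000000 + 0.24·0.720904 = -1.826983
t=0.240000, u=-1.826983:
  k1 = f(0.240000, -1.826983) = 0.967406
  k2 = f(0.360000, -1.710894) = 1.214306
  u ← -1.826983 + 0.24·1.214306 = -1.535550
t=0.480000, u=-1.535550:
  k1 = f(0.480000, -1.535550) = 1.447576
  k2 = f(0.600000, -1.361841) = 1.681223
  u ← -1.535550 + 0.24·1.681223 = -1.132056
u(0.72) ≈ -1.1321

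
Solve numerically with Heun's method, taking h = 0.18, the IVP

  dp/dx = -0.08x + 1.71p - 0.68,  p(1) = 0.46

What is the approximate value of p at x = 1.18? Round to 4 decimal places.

0.4642

Heun: k1 = f(x_n, p_n); k2 = f(x_n + h, p_n + h·k1); p_{n+1} = p_n + (h/2)·(k1 + k2).
x=1.000000, p=0.460000:
  k1 = f(1.000000, 0.460000) = 0.026600
  k2 = f(1.180000, 0.464788) = 0.020387
  p ← 0.460000 + (0.18/2)·(0.026600 + 0.020387) = 0.464229
p(1.18) ≈ 0.4642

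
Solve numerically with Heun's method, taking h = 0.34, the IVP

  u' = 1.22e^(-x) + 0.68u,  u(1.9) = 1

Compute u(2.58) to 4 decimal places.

Heun: k1 = f(x_n, u_n); k2 = f(x_n + h, u_n + h·k1); u_{n+1} = u_n + (h/2)·(k1 + k2).
x=1.900000, u=1.000000:
  k1 = f(1.900000, 1.000000) = 0.862474
  k2 = f(2.240000, 1.293241) = 1.009283
  u ← 1.000000 + (0.34/2)·(0.862474 + 1.009283) = 1.318199
x=2.240000, u=1.318199:
  k1 = f(2.240000, 1.318199) = 1.026254
  k2 = f(2.580000, 1.667125) = 1.226089
  u ← 1.318199 + (0.34/2)·(1.026254 + 1.226089) = 1.701097
u(2.58) ≈ 1.7011

1.7011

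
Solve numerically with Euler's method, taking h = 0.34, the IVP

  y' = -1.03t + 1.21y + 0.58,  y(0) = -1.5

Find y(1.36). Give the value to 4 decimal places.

-5.4601

Euler: y_{n+1} = y_n + h·f(t_n, y_n).
t=0.000000, y=-1.500000: f=-1.235000 → y ← -1.500000 + 0.34·(-1.235000) = -1.919900
t=0.340000, y=-1.919900: f=-2.093279 → y ← -1.919900 + 0.34·(-2.093279) = -2.631615
t=0.680000, y=-2.631615: f=-3.304654 → y ← -2.631615 + 0.34·(-3.304654) = -3.755197
t=1.020000, y=-3.755197: f=-5.014389 → y ← -3.755197 + 0.34·(-5.014389) = -5.460089
y(1.36) ≈ -5.4601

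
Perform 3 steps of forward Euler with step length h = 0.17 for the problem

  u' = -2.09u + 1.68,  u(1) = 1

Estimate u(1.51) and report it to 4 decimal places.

0.8564

Euler: u_{n+1} = u_n + h·f(t_n, u_n).
t=1.000000, u=1.000000: f=-0.410000 → u ← 1.000000 + 0.17·(-0.410000) = 0.930300
t=1.170000, u=0.930300: f=-0.264327 → u ← 0.930300 + 0.17·(-0.264327) = 0.885364
t=1.340000, u=0.885364: f=-0.170412 → u ← 0.885364 + 0.17·(-0.170412) = 0.856394
u(1.51) ≈ 0.8564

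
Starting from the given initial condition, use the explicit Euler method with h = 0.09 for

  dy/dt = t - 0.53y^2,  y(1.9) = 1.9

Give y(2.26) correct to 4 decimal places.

1.9393

Euler: y_{n+1} = y_n + h·f(t_n, y_n).
t=1.900000, y=1.900000: f=-0.013300 → y ← 1.900000 + 0.09·(-0.013300) = 1.898803
t=1.990000, y=1.898803: f=0.079110 → y ← 1.898803 + 0.09·0.079110 = 1.905923
t=2.080000, y=1.905923: f=0.154753 → y ← 1.905923 + 0.09·0.154753 = 1.919851
t=2.170000, y=1.919851: f=0.216512 → y ← 1.919851 + 0.09·0.216512 = 1.939337
y(2.26) ≈ 1.9393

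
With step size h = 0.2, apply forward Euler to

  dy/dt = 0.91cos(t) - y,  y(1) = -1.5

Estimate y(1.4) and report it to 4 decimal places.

Euler: y_{n+1} = y_n + h·f(t_n, y_n).
t=1.000000, y=-1.500000: f=1.991675 → y ← -1.500000 + 0.2·1.991675 = -1.101665
t=1.200000, y=-1.101665: f=1.431411 → y ← -1.101665 + 0.2·1.431411 = -0.815383
y(1.4) ≈ -0.8154

-0.8154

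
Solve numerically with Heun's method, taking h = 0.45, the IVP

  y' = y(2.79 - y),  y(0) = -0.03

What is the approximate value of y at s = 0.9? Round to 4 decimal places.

-0.2971

Heun: k1 = f(s_n, y_n); k2 = f(s_n + h, y_n + h·k1); y_{n+1} = y_n + (h/2)·(k1 + k2).
s=0.000000, y=-0.030000:
  k1 = f(0.000000, -0.030000) = -0.084600
  k2 = f(0.450000, -0.068070) = -0.194549
  y ← -0.030000 + (0.45/2)·(-0.084600 + (-0.194549)) = -0.092808
s=0.450000, y=-0.092808:
  k1 = f(0.450000, -0.092808) = -0.267549
  k2 = f(0.900000, -0.213206) = -0.640300
  y ← -0.092808 + (0.45/2)·(-0.267549 + (-0.640300)) = -0.297075
y(0.9) ≈ -0.2971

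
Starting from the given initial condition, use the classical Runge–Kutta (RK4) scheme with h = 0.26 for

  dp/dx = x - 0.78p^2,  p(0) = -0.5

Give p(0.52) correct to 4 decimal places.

RK4: k1 = f(x_n, p_n); k2 = f(x_n + h/2, p_n + (h/2)·k1); k3 = f(x_n + h/2, p_n + (h/2)·k2); k4 = f(x_n + h, p_n + h·k3); p_{n+1} = p_n + (h/6)·(k1 + 2k2 + 2k3 + k4).
x=0.000000, p=-0.500000:
  k1 = f(0.000000, -0.500000) = -0.195000
  k2 = f(0.130000, -0.525350) = -0.085274
  k3 = f(0.130000, -0.511086) = -0.073743
  k4 = f(0.260000, -0.519173) = 0.049758
  p ← -0.500000 + (0.26/6)·(k1 + 2k2 + 2k3 + k4) = -0.520075
x=0.260000, p=-0.520075:
  k1 = f(0.260000, -0.520075) = 0.049027
  k2 = f(0.390000, -0.513702) = 0.184166
  k3 = f(0.390000, -0.496134) = 0.198004
  k4 = f(0.520000, -0.468594) = 0.348727
  p ← -0.520075 + (0.26/6)·(k1 + 2k2 + 2k3 + k4) = -0.469718
p(0.52) ≈ -0.4697

-0.4697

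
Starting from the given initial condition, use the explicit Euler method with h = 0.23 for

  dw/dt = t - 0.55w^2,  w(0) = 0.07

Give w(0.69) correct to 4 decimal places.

Euler: w_{n+1} = w_n + h·f(t_n, w_n).
t=0.000000, w=0.070000: f=-0.002695 → w ← 0.070000 + 0.23·(-0.002695) = 0.069380
t=0.230000, w=0.069380: f=0.227353 → w ← 0.069380 + 0.23·0.227353 = 0.121671
t=0.460000, w=0.121671: f=0.451858 → w ← 0.121671 + 0.23·0.451858 = 0.225599
w(0.69) ≈ 0.2256

0.2256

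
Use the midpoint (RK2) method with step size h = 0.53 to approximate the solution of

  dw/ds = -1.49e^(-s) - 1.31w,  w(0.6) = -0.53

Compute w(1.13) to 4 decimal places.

-0.4718

Midpoint: k1 = f(s_n, w_n); k2 = f(s_n + h/2, w_n + (h/2)·k1); w_{n+1} = w_n + h·k2.
s=0.600000, w=-0.530000:
  k1 = f(0.600000, -0.530000) = -0.123429
  k2 = f(0.865000, -0.562709) = 0.109782
  w ← -0.530000 + 0.53·0.109782 = -0.471816
w(1.13) ≈ -0.4718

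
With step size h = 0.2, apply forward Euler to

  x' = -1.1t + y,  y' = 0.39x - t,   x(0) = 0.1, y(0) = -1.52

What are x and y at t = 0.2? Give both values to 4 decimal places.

-0.2040, -1.5122

Euler on (x,y): x_{n+1} = x_n + h·x', y_{n+1} = y_n + h·y'.
0.000000: (0.100000, -1.520000); f=(-1.520000, 0.039000) → (-0.204000, -1.512200)
(x(0.2), y(0.2)) ≈ (-0.2040, -1.5122)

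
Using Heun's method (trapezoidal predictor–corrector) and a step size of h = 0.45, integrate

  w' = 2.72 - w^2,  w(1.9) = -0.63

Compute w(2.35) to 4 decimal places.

0.4659

Heun: k1 = f(x_n, w_n); k2 = f(x_n + h, w_n + h·k1); w_{n+1} = w_n + (h/2)·(k1 + k2).
x=1.900000, w=-0.630000:
  k1 = f(1.900000, -0.630000) = 2.323100
  k2 = f(2.350000, 0.415395) = 2.547447
  w ← -0.630000 + (0.45/2)·(2.323100 + 2.547447) = 0.465873
w(2.35) ≈ 0.4659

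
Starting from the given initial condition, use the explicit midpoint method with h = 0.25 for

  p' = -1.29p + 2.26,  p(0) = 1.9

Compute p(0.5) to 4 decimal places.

Midpoint: k1 = f(t_n, p_n); k2 = f(t_n + h/2, p_n + (h/2)·k1); p_{n+1} = p_n + h·k2.
t=0.000000, p=1.900000:
  k1 = f(0.000000, 1.900000) = -0.191000
  k2 = f(0.125000, 1.876125) = -0.160201
  p ← 1.900000 + 0.25·(-0.160201) = 1.859950
t=0.250000, p=1.859950:
  k1 = f(0.250000, 1.859950) = -0.139335
  k2 = f(0.375000, 1.842533) = -0.116867
  p ← 1.859950 + 0.25·(-0.116867) = 1.830733
p(0.5) ≈ 1.8307

1.8307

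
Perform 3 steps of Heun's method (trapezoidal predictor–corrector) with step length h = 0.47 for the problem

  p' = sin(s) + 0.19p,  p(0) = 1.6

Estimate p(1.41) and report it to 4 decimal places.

2.9910

Heun: k1 = f(s_n, p_n); k2 = f(s_n + h, p_n + h·k1); p_{n+1} = p_n + (h/2)·(k1 + k2).
s=0.000000, p=1.600000:
  k1 = f(0.000000, 1.600000) = 0.304000
  k2 = f(0.470000, 1.742880) = 0.784033
  p ← 1.600000 + (0.47/2)·(0.304000 + 0.784033) = 1.855688
s=0.470000, p=1.855688:
  k1 = f(0.470000, 1.855688) = 0.805467
  k2 = f(0.940000, 2.234257) = 1.232067
  p ← 1.855688 + (0.47/2)·(0.805467 + 1.232067) = 2.334508
s=0.940000, p=2.334508:
  k1 = f(0.940000, 2.334508) = 1.251115
  k2 = f(1.410000, 2.922532) = 1.542381
  p ← 2.334508 + (0.47/2)·(1.251115 + 1.542381) = 2.990980
p(1.41) ≈ 2.9910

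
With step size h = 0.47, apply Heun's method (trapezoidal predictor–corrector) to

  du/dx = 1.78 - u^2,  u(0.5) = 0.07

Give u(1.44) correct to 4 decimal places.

1.0266

Heun: k1 = f(x_n, u_n); k2 = f(x_n + h, u_n + h·k1); u_{n+1} = u_n + (h/2)·(k1 + k2).
x=0.500000, u=0.070000:
  k1 = f(0.500000, 0.070000) = 1.775100
  k2 = f(0.970000, 0.904297) = 0.962247
  u ← 0.070000 + (0.47/2)·(1.775100 + 0.962247) = 0.713277
x=0.970000, u=0.713277:
  k1 = f(0.970000, 0.713277) = 1.271237
  k2 = f(1.440000, 1.310758) = 0.061914
  u ← 0.713277 + (0.47/2)·(1.271237 + 0.061914) = 1.026567
u(1.44) ≈ 1.0266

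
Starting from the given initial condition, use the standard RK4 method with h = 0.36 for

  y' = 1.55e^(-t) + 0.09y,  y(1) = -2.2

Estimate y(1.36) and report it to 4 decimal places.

RK4: k1 = f(t_n, y_n); k2 = f(t_n + h/2, y_n + (h/2)·k1); k3 = f(t_n + h/2, y_n + (h/2)·k2); k4 = f(t_n + h, y_n + h·k3); y_{n+1} = y_n + (h/6)·(k1 + 2k2 + 2k3 + k4).
t=1.000000, y=-2.200000:
  k1 = f(1.000000, -2.200000) = 0.372213
  k2 = f(1.180000, -2.133002) = 0.284312
  k3 = f(1.180000, -2.148824) = 0.282888
  k4 = f(1.360000, -2.098160) = 0.208990
  y ← -2.200000 + (0.36/6)·(k1 + 2k2 + 2k3 + k4) = -2.097064
y(1.36) ≈ -2.0971

-2.0971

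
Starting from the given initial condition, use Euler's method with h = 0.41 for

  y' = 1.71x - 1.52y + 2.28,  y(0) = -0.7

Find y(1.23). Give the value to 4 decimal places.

Euler: y_{n+1} = y_n + h·f(x_n, y_n).
x=0.000000, y=-0.700000: f=3.344000 → y ← -0.700000 + 0.41·3.344000 = 0.671040
x=0.410000, y=0.671040: f=1.961119 → y ← 0.671040 + 0.41·1.961119 = 1.475099
x=0.820000, y=1.475099: f=1.440050 → y ← 1.475099 + 0.41·1.440050 = 2.065519
y(1.23) ≈ 2.0655

2.0655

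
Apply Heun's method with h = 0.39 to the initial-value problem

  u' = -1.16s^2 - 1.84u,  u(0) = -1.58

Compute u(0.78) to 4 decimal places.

-0.6264

Heun: k1 = f(s_n, u_n); k2 = f(s_n + h, u_n + h·k1); u_{n+1} = u_n + (h/2)·(k1 + k2).
s=0.000000, u=-1.580000:
  k1 = f(0.000000, -1.580000) = 2.907200
  k2 = f(0.390000, -0.446192) = 0.644557
  u ← -1.580000 + (0.39/2)·(2.907200 + 0.644557) = -0.887407
s=0.390000, u=-0.887407:
  k1 = f(0.390000, -0.887407) = 1.456393
  k2 = f(0.780000, -0.319414) = -0.118022
  u ← -0.887407 + (0.39/2)·(1.456393 + (-0.118022)) = -0.626425
u(0.78) ≈ -0.6264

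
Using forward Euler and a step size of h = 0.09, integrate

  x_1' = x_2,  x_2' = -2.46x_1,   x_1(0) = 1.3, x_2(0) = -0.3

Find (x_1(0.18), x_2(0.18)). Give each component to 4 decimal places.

1.2201, -0.8697

Euler on (x_1,x_2): x_1_{n+1} = x_1_n + h·x_1', x_2_{n+1} = x_2_n + h·x_2'.
0.000000: (1.300000, -0.300000); f=(-0.300000, -3.198000) → (1.273000, -0.587820)
0.090000: (1.273000, -0.587820); f=(-0.587820, -3.131580) → (1.220096, -0.869662)
(x_1(0.18), x_2(0.18)) ≈ (1.2201, -0.8697)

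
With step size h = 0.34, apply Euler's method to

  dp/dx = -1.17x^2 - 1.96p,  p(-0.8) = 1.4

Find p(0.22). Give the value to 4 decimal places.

Euler: p_{n+1} = p_n + h·f(x_n, p_n).
x=-0.800000, p=1.400000: f=-3.492800 → p ← 1.400000 + 0.34·(-3.492800) = 0.212448
x=-0.460000, p=0.212448: f=-0.663970 → p ← 0.212448 + 0.34·(-0.663970) = -0.013302
x=-0.120000, p=-0.013302: f=0.009224 → p ← -0.013302 + 0.34·0.009224 = -0.010166
p(0.22) ≈ -0.0102

-0.0102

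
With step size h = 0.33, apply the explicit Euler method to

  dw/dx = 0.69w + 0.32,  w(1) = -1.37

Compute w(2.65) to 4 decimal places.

-2.9913

Euler: w_{n+1} = w_n + h·f(x_n, w_n).
x=1.000000, w=-1.370000: f=-0.625300 → w ← -1.370000 + 0.33·(-0.625300) = -1.576349
x=1.330000, w=-1.576349: f=-0.767681 → w ← -1.576349 + 0.33·(-0.767681) = -1.829684
x=1.660000, w=-1.829684: f=-0.942482 → w ← -1.829684 + 0.33·(-0.942482) = -2.140703
x=1.990000, w=-2.140703: f=-1.157085 → w ← -2.140703 + 0.33·(-1.157085) = -2.522541
x=2.320000, w=-2.522541: f=-1.420553 → w ← -2.522541 + 0.33·(-1.420553) = -2.991323
w(2.65) ≈ -2.9913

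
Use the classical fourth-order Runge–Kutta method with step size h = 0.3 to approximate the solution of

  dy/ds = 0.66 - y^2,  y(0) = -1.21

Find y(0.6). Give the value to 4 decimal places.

-2.5717

RK4: k1 = f(s_n, y_n); k2 = f(s_n + h/2, y_n + (h/2)·k1); k3 = f(s_n + h/2, y_n + (h/2)·k2); k4 = f(s_n + h, y_n + h·k3); y_{n+1} = y_n + (h/6)·(k1 + 2k2 + 2k3 + k4).
s=0.000000, y=-1.210000:
  k1 = f(0.000000, -1.210000) = -0.804100
  k2 = f(0.150000, -1.330615) = -1.110536
  k3 = f(0.150000, -1.376580) = -1.234974
  k4 = f(0.300000, -1.580492) = -1.837955
  y ← -1.210000 + (0.3/6)·(k1 + 2k2 + 2k3 + k4) = -1.576654
s=0.300000, y=-1.576654:
  k1 = f(0.300000, -1.576654) = -1.825837
  k2 = f(0.450000, -1.850529) = -2.764459
  k3 = f(0.450000, -1.991323) = -3.305366
  k4 = f(0.600000, -2.568263) = -5.935977
  y ← -1.576654 + (0.3/6)·(k1 + 2k2 + 2k3 + k4) = -2.571727
y(0.6) ≈ -2.5717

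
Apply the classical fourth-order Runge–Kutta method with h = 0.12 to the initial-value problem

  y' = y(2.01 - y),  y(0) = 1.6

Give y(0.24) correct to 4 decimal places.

RK4: k1 = f(x_n, y_n); k2 = f(x_n + h/2, y_n + (h/2)·k1); k3 = f(x_n + h/2, y_n + (h/2)·k2); k4 = f(x_n + h, y_n + h·k3); y_{n+1} = y_n + (h/6)·(k1 + 2k2 + 2k3 + k4).
x=0.000000, y=1.600000:
  k1 = f(0.000000, 1.600000) = 0.656000
  k2 = f(0.060000, 1.639360) = 0.607612
  k3 = f(0.060000, 1.636457) = 0.611287
  k4 = f(0.120000, 1.673354) = 0.563327
  y ← 1.600000 + (0.12/6)·(k1 + 2k2 + 2k3 + k4) = 1.673143
x=0.120000, y=1.673143:
  k1 = f(0.120000, 1.673143) = 0.563611
  k2 = f(0.180000, 1.706959) = 0.517278
  k3 = f(0.180000, 1.704179) = 0.521173
  k4 = f(0.240000, 1.735683) = 0.476127
  y ← 1.673143 + (0.12/6)·(k1 + 2k2 + 2k3 + k4) = 1.735475
y(0.24) ≈ 1.7355

1.7355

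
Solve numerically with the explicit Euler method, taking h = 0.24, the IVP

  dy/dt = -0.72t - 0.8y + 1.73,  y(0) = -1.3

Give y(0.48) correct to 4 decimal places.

Euler: y_{n+1} = y_n + h·f(t_n, y_n).
t=0.000000, y=-1.300000: f=2.770000 → y ← -1.300000 + 0.24·2.770000 = -0.635200
t=0.240000, y=-0.635200: f=2.065360 → y ← -0.635200 + 0.24·2.065360 = -0.139514
y(0.48) ≈ -0.1395

-0.1395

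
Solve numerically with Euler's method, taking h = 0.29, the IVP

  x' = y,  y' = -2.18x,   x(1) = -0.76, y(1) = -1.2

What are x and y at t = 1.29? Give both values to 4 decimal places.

-1.1080, -0.7195

Euler on (x,y): x_{n+1} = x_n + h·x', y_{n+1} = y_n + h·y'.
1.000000: (-0.760000, -1.200000); f=(-1.200000, 1.656800) → (-1.108000, -0.719528)
(x(1.29), y(1.29)) ≈ (-1.1080, -0.7195)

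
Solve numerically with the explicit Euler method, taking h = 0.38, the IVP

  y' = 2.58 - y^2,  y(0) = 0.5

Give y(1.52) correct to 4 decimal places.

Euler: y_{n+1} = y_n + h·f(s_n, y_n).
s=0.000000, y=0.500000: f=2.330000 → y ← 0.500000 + 0.38·2.330000 = 1.385400
s=0.380000, y=1.385400: f=0.660667 → y ← 1.385400 + 0.38·0.660667 = 1.636453
s=0.760000, y=1.636453: f=-0.097980 → y ← 1.636453 + 0.38·(-0.097980) = 1.599221
s=1.140000, y=1.599221: f=0.022492 → y ← 1.599221 + 0.38·0.022492 = 1.607768
y(1.52) ≈ 1.6078

1.6078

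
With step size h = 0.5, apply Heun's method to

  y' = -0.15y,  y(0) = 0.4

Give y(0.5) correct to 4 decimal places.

0.3711

Heun: k1 = f(s_n, y_n); k2 = f(s_n + h, y_n + h·k1); y_{n+1} = y_n + (h/2)·(k1 + k2).
s=0.000000, y=0.400000:
  k1 = f(0.000000, 0.400000) = -0.060000
  k2 = f(0.500000, 0.370000) = -0.055500
  y ← 0.400000 + (0.5/2)·(-0.060000 + (-0.055500)) = 0.371125
y(0.5) ≈ 0.3711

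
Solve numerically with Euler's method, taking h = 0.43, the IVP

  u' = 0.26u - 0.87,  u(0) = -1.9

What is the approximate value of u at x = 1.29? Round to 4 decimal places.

Euler: u_{n+1} = u_n + h·f(x_n, u_n).
x=0.000000, u=-1.900000: f=-1.364000 → u ← -1.900000 + 0.43·(-1.364000) = -2.486520
x=0.430000, u=-2.486520: f=-1.516495 → u ← -2.486520 + 0.43·(-1.516495) = -3.138613
x=0.860000, u=-3.138613: f=-1.686039 → u ← -3.138613 + 0.43·(-1.686039) = -3.863610
u(1.29) ≈ -3.8636

-3.8636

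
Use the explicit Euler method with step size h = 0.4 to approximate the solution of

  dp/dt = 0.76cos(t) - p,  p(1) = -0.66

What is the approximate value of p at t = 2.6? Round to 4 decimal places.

Euler: p_{n+1} = p_n + h·f(t_n, p_n).
t=1.000000, p=-0.660000: f=1.070630 → p ← -0.660000 + 0.4·1.070630 = -0.231748
t=1.400000, p=-0.231748: f=0.360923 → p ← -0.231748 + 0.4·0.360923 = -0.087379
t=1.800000, p=-0.087379: f=-0.085295 → p ← -0.087379 + 0.4·(-0.085295) = -0.121497
t=2.200000, p=-0.121497: f=-0.325764 → p ← -0.121497 + 0.4·(-0.325764) = -0.251802
p(2.6) ≈ -0.2518

-0.2518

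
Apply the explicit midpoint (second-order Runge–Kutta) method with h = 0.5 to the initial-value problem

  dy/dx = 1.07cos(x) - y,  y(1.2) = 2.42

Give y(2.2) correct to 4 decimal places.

0.7745

Midpoint: k1 = f(x_n, y_n); k2 = f(x_n + h/2, y_n + (h/2)·k1); y_{n+1} = y_n + h·k2.
x=1.200000, y=2.420000:
  k1 = f(1.200000, 2.420000) = -2.032277
  k2 = f(1.450000, 1.911931) = -1.782993
  y ← 2.420000 + 0.5·(-1.782993) = 1.528504
x=1.700000, y=1.528504:
  k1 = f(1.700000, 1.528504) = -1.666367
  k2 = f(1.950000, 1.111912) = -1.508005
  y ← 1.528504 + 0.5·(-1.508005) = 0.774501
y(2.2) ≈ 0.7745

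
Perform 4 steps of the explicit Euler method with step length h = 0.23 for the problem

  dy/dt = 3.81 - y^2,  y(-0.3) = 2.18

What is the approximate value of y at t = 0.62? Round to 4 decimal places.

Euler: y_{n+1} = y_n + h·f(t_n, y_n).
t=-0.300000, y=2.180000: f=-0.942400 → y ← 2.180000 + 0.23·(-0.942400) = 1.963248
t=-0.070000, y=1.963248: f=-0.044343 → y ← 1.963248 + 0.23·(-0.044343) = 1.953049
t=0.160000, y=1.953049: f=-0.004401 → y ← 1.953049 + 0.23·(-0.004401) = 1.952037
t=0.390000, y=1.952037: f=-0.000448 → y ← 1.952037 + 0.23·(-0.000448) = 1.951934
y(0.62) ≈ 1.9519

1.9519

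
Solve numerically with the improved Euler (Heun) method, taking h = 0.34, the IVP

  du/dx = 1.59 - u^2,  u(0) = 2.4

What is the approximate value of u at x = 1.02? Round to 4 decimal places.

1.3952

Heun: k1 = f(x_n, u_n); k2 = f(x_n + h, u_n + h·k1); u_{n+1} = u_n + (h/2)·(k1 + k2).
x=0.000000, u=2.400000:
  k1 = f(0.000000, 2.400000) = -4.170000
  k2 = f(0.340000, 0.982200) = 0.625283
  u ← 2.400000 + (0.34/2)·(-4.170000 + 0.625283) = 1.797398
x=0.340000, u=1.797398:
  k1 = f(0.340000, 1.797398) = -1.640640
  k2 = f(0.680000, 1.239581) = 0.053440
  u ← 1.797398 + (0.34/2)·(-1.640640 + 0.053440) = 1.527574
x=0.680000, u=1.527574:
  k1 = f(0.680000, 1.527574) = -0.743483
  k2 = f(1.020000, 1.274790) = -0.035090
  u ← 1.527574 + (0.34/2)·(-0.743483 + (-0.035090)) = 1.395217
u(1.02) ≈ 1.3952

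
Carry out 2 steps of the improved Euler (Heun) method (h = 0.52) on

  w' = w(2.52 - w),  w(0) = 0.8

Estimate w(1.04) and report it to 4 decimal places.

2.0566

Heun: k1 = f(t_n, w_n); k2 = f(t_n + h, w_n + h·k1); w_{n+1} = w_n + (h/2)·(k1 + k2).
t=0.000000, w=0.800000:
  k1 = f(0.000000, 0.800000) = 1.376000
  k2 = f(0.520000, 1.515520) = 1.522310
  w ← 0.800000 + (0.52/2)·(1.376000 + 1.522310) = 1.553560
t=0.520000, w=1.553560:
  k1 = f(0.520000, 1.553560) = 1.501422
  k2 = f(1.040000, 2.334300) = 0.433479
  w ← 1.553560 + (0.52/2)·(1.501422 + 0.433479) = 2.056635
w(1.04) ≈ 2.0566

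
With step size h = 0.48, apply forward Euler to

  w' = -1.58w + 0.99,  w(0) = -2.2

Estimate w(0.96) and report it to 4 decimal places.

Euler: w_{n+1} = w_n + h·f(x_n, w_n).
x=0.000000, w=-2.200000: f=4.466000 → w ← -2.200000 + 0.48·4.466000 = -0.056320
x=0.480000, w=-0.056320: f=1.078986 → w ← -0.056320 + 0.48·1.078986 = 0.461593
w(0.96) ≈ 0.4616

0.4616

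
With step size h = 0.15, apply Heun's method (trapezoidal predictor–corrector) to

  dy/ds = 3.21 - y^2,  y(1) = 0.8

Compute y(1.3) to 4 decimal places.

Heun: k1 = f(s_n, y_n); k2 = f(s_n + h, y_n + h·k1); y_{n+1} = y_n + (h/2)·(k1 + k2).
s=1.000000, y=0.800000:
  k1 = f(1.000000, 0.800000) = 2.570000
  k2 = f(1.150000, 1.185500) = 1.804590
  y ← 0.800000 + (0.15/2)·(2.570000 + 1.804590) = 1.128094
s=1.150000, y=1.128094:
  k1 = f(1.150000, 1.128094) = 1.937403
  k2 = f(1.300000, 1.418705) = 1.197277
  y ← 1.128094 + (0.15/2)·(1.937403 + 1.197277) = 1.363195
y(1.3) ≈ 1.3632

1.3632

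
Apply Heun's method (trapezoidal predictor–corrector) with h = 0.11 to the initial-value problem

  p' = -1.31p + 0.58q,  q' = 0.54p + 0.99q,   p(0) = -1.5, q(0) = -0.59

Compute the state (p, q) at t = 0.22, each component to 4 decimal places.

Heun on (p,q): k1 = f(t_n, state_n); k2 = f(t_n + h, state_n + h·k1); state_{n+1} = state_n + (h/2)·(k1 + k2).
0.000000: (-1.500000, -0.590000)
  k1 = (1.622800, -1.394100)
  predictor → (-1.321492, -0.743351)
  k2 = (1.300011, -1.449523)
  → (-1.339245, -0.746399)
0.110000: (-1.339245, -0.746399)
  k1 = (1.321500, -1.462128)
  predictor → (-1.193880, -0.907233)
  k2 = (1.037788, -1.542856)
  → (-1.209485, -0.911673)
(p(0.22), q(0.22)) ≈ (-1.2095, -0.9117)

-1.2095, -0.9117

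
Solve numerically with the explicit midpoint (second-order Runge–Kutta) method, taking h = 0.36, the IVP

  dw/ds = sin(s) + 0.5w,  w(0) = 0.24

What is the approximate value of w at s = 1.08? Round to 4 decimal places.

Midpoint: k1 = f(s_n, w_n); k2 = f(s_n + h/2, w_n + (h/2)·k1); w_{n+1} = w_n + h·k2.
s=0.000000, w=0.240000:
  k1 = f(0.000000, 0.240000) = 0.120000
  k2 = f(0.180000, 0.261600) = 0.309830
  w ← 0.240000 + 0.36·0.309830 = 0.351539
s=0.360000, w=0.351539:
  k1 = f(0.360000, 0.351539) = 0.528044
  k2 = f(0.540000, 0.446586) = 0.737429
  w ← 0.351539 + 0.36·0.737429 = 0.617013
s=0.720000, w=0.617013:
  k1 = f(0.720000, 0.617013) = 0.967891
  k2 = f(0.900000, 0.791234) = 1.178944
  w ← 0.617013 + 0.36·1.178944 = 1.041433
w(1.08) ≈ 1.0414

1.0414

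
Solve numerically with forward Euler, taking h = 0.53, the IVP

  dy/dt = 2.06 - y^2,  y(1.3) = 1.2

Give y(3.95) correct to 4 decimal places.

1.4425

Euler: y_{n+1} = y_n + h·f(t_n, y_n).
t=1.300000, y=1.200000: f=0.620000 → y ← 1.200000 + 0.53·0.620000 = 1.528600
t=1.830000, y=1.528600: f=-0.276618 → y ← 1.528600 + 0.53·(-0.276618) = 1.381992
t=2.360000, y=1.381992: f=0.150097 → y ← 1.381992 + 0.53·0.150097 = 1.461544
t=2.890000, y=1.461544: f=-0.076110 → y ← 1.461544 + 0.53·(-0.076110) = 1.421205
t=3.420000, y=1.421205: f=0.040175 → y ← 1.421205 + 0.53·0.040175 = 1.442498
y(3.95) ≈ 1.4425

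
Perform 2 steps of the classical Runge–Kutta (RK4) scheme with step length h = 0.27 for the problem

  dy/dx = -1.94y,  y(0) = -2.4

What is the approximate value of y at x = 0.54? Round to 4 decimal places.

-0.8427

RK4: k1 = f(x_n, y_n); k2 = f(x_n + h/2, y_n + (h/2)·k1); k3 = f(x_n + h/2, y_n + (h/2)·k2); k4 = f(x_n + h, y_n + h·k3); y_{n+1} = y_n + (h/6)·(k1 + 2k2 + 2k3 + k4).
x=0.000000, y=-2.400000:
  k1 = f(0.000000, -2.400000) = 4.656000
  k2 = f(0.135000, -1.771440) = 3.436594
  k3 = f(0.135000, -1.936060) = 3.755956
  k4 = f(0.270000, -1.385892) = 2.688630
  y ← -2.400000 + (0.27/6)·(k1 + 2k2 + 2k3 + k4) = -1.422162
x=0.270000, y=-1.422162:
  k1 = f(0.270000, -1.422162) = 2.758995
  k2 = f(0.405000, -1.049698) = 2.036414
  k3 = f(0.405000, -1.147246) = 2.225658
  k4 = f(0.540000, -0.821235) = 1.593195
  y ← -1.422162 + (0.27/6)·(k1 + 2k2 + 2k3 + k4) = -0.842727
y(0.54) ≈ -0.8427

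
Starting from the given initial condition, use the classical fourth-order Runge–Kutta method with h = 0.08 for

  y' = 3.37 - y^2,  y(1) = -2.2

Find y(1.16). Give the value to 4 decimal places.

-2.5476

RK4: k1 = f(t_n, y_n); k2 = f(t_n + h/2, y_n + (h/2)·k1); k3 = f(t_n + h/2, y_n + (h/2)·k2); k4 = f(t_n + h, y_n + h·k3); y_{n+1} = y_n + (h/6)·(k1 + 2k2 + 2k3 + k4).
t=1.000000, y=-2.200000:
  k1 = f(1.000000, -2.200000) = -1.470000
  k2 = f(1.040000, -2.258800) = -1.732177
  k3 = f(1.040000, -2.269287) = -1.779664
  k4 = f(1.080000, -2.342373) = -2.116712
  y ← -2.200000 + (0.08/6)·(k1 + 2k2 + 2k3 + k4) = -2.341472
t=1.080000, y=-2.341472:
  k1 = f(1.080000, -2.341472) = -2.112491
  k2 = f(1.120000, -2.425972) = -2.515338
  k3 = f(1.120000, -2.442085) = -2.593781
  k4 = f(1.160000, -2.548974) = -3.127271
  y ← -2.341472 + (0.08/6)·(k1 + 2k2 + 2k3 + k4) = -2.547579
y(1.16) ≈ -2.5476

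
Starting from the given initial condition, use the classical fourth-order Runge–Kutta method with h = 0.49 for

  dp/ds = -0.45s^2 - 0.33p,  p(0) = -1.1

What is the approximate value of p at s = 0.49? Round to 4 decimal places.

RK4: k1 = f(s_n, p_n); k2 = f(s_n + h/2, p_n + (h/2)·k1); k3 = f(s_n + h/2, p_n + (h/2)·k2); k4 = f(s_n + h, p_n + h·k3); p_{n+1} = p_n + (h/6)·(k1 + 2k2 + 2k3 + k4).
s=0.000000, p=-1.100000:
  k1 = f(0.000000, -1.100000) = 0.363000
  k2 = f(0.245000, -1.011065) = 0.306640
  k3 = f(0.245000, -1.024873) = 0.311197
  k4 = f(0.490000, -0.947514) = 0.204634
  p ← -1.100000 + (0.49/6)·(k1 + 2k2 + 2k3 + k4) = -0.952730
p(0.49) ≈ -0.9527

-0.9527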